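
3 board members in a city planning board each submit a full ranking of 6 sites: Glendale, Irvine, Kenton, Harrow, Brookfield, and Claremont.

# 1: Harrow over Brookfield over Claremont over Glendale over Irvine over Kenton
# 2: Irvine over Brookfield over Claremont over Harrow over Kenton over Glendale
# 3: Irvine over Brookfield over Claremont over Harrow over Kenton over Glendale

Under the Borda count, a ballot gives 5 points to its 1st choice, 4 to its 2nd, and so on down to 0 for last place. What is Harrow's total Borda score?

9

Borda scores:
  Glendale: 2 + 0 + 0 = 2
  Irvine: 1 + 5 + 5 = 11
  Kenton: 0 + 1 + 1 = 2
  Harrow: 5 + 2 + 2 = 9
  Brookfield: 4 + 4 + 4 = 12
  Claremont: 3 + 3 + 3 = 9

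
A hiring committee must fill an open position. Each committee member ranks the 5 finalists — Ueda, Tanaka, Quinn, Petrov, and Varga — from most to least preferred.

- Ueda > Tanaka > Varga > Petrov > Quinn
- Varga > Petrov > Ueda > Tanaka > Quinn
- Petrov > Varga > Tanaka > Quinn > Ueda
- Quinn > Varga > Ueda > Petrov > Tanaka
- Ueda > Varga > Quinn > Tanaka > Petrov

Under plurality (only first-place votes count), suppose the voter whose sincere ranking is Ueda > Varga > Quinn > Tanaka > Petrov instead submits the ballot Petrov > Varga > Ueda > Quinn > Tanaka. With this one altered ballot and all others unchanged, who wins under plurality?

First-place totals with the altered ballot: Ueda 1, Tanaka 0, Quinn 1, Petrov 2, Varga 1.
The switch changes the winner from Ueda to Petrov.

Petrov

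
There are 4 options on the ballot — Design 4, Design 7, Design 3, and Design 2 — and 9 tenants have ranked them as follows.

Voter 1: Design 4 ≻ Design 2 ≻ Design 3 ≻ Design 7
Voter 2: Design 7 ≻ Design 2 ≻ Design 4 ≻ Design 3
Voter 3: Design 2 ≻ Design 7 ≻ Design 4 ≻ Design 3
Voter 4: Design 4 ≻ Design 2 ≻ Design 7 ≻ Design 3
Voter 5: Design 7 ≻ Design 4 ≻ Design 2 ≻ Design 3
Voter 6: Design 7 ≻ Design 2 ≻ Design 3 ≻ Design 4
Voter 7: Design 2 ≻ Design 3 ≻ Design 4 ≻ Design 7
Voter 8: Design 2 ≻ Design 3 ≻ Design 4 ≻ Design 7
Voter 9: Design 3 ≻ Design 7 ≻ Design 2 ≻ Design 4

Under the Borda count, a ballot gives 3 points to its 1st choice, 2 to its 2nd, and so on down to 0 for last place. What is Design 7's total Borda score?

14

Borda scores:
  Design 4: 3 + 1 + 1 + 3 + 2 + 0 + 1 + 1 + 0 = 12
  Design 7: 0 + 3 + 2 + 1 + 3 + 3 + 0 + 0 + 2 = 14
  Design 3: 1 + 0 + 0 + 0 + 0 + 1 + 2 + 2 + 3 = 9
  Design 2: 2 + 2 + 3 + 2 + 1 + 2 + 3 + 3 + 1 = 19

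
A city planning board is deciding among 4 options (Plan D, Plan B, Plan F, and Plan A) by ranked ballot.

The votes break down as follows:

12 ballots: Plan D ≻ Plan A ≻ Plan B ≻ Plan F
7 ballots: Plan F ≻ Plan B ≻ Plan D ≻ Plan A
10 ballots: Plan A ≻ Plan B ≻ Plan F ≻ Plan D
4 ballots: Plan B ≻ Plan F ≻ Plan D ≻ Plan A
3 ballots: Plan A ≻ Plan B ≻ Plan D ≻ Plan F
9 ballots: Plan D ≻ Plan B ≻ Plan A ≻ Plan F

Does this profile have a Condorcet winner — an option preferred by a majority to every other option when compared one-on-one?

Head-to-head results (45 voters total):
Plan D vs Plan B: Plan B wins 24–21.
Plan D vs Plan F: Plan D wins 24–21.
Plan D vs Plan A: Plan D wins 32–13.
Plan B vs Plan F: Plan B wins 38–7.
Plan B vs Plan A: Plan A wins 25–20.
Plan F vs Plan A: Plan A wins 34–11.
No candidate beats all others: Plan D beats Plan A beats Plan B beats Plan D, a majority cycle.

No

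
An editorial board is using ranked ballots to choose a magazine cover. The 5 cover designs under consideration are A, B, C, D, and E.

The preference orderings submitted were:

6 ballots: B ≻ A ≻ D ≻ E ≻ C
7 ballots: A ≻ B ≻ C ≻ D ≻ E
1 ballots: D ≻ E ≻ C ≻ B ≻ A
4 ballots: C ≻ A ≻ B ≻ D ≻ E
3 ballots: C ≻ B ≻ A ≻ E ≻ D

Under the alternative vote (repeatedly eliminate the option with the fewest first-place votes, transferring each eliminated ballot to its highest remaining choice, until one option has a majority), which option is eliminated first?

Round 1: A 7, C 7, B 6, D 1, E 0. E has the fewest and is eliminated.
Round 2: A 7, C 7, B 6, D 1. D has the fewest and is eliminated.
Round 3: C 8, A 7, B 6. B has the fewest and is eliminated.
Round 4: A 13, C 8. A has a majority.

E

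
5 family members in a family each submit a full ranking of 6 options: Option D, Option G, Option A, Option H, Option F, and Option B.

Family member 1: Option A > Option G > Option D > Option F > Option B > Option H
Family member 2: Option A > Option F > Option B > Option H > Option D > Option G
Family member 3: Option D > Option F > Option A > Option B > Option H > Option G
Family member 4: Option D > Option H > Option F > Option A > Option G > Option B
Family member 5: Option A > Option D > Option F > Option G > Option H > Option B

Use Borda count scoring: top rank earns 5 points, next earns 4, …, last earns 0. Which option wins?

Option A

Borda scores:
  Option D: 3 + 1 + 5 + 5 + 4 = 18
  Option G: 4 + 0 + 0 + 1 + 2 = 7
  Option A: 5 + 5 + 3 + 2 + 5 = 20
  Option H: 0 + 2 + 1 + 4 + 1 = 8
  Option F: 2 + 4 + 4 + 3 + 3 = 16
  Option B: 1 + 3 + 2 + 0 + 0 = 6
Option A has the highest total.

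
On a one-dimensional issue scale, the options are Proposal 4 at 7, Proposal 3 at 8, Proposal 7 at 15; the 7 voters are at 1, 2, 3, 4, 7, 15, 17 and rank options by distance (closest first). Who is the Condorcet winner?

Proposal 4

With single-peaked preferences on a line, the Condorcet winner is the candidate closest to the median voter.
The median voter (position 4) is closest to Proposal 4 at 7.
Check: Proposal 4 vs Proposal 7 — voters closer to Proposal 4: 5 of 7.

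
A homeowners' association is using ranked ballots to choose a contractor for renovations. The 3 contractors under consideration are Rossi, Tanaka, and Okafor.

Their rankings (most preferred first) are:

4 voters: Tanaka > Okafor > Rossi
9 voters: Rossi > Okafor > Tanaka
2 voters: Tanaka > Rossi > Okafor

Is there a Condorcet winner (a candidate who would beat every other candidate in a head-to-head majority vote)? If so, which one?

Rossi

Head-to-head results (15 voters total):
Rossi vs Tanaka: Rossi wins 9–6.
Rossi vs Okafor: Rossi wins 11–4.
Tanaka vs Okafor: Okafor wins 9–6.
Rossi beats each rival — Tanaka (9–6), Okafor (11–4) — so Rossi is the Condorcet winner.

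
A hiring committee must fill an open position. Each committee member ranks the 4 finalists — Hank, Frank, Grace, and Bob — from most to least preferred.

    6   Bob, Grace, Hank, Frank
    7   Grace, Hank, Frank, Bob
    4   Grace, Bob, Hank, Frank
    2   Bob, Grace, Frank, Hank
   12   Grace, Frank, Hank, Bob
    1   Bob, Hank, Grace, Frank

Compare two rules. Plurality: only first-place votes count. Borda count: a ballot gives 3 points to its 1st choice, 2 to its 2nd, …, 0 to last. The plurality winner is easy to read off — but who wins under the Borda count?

Grace

Plurality first-place counts: Hank 0, Frank 0, Grace 23, Bob 9 → Grace.
Borda totals: Hank 38, Frank 33, Grace 86, Bob 35 → Grace.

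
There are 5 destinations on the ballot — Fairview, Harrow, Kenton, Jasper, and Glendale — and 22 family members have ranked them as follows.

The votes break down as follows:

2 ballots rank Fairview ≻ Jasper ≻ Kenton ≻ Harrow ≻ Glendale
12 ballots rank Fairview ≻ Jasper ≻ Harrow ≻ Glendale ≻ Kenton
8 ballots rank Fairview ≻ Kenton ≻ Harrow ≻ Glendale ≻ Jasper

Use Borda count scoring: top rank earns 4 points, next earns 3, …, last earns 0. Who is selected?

Fairview

Borda scores:
  Fairview: 2·4 + 12·4 + 8·4 = 88
  Harrow: 2·1 + 12·2 + 8·2 = 42
  Kenton: 2·2 + 12·0 + 8·3 = 28
  Jasper: 2·3 + 12·3 + 8·0 = 42
  Glendale: 2·0 + 12·1 + 8·1 = 20
Fairview has the highest total.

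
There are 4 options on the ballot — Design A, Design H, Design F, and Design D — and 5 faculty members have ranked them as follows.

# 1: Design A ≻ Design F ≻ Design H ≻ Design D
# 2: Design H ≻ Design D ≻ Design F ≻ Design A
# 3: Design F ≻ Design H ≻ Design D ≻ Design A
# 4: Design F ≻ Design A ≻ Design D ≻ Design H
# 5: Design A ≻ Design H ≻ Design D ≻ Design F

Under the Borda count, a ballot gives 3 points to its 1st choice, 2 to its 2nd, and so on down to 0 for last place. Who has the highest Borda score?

Borda scores:
  Design A: 3 + 0 + 0 + 2 + 3 = 8
  Design H: 1 + 3 + 2 + 0 + 2 = 8
  Design F: 2 + 1 + 3 + 3 + 0 = 9
  Design D: 0 + 2 + 1 + 1 + 1 = 5
Design F has the highest total.

Design F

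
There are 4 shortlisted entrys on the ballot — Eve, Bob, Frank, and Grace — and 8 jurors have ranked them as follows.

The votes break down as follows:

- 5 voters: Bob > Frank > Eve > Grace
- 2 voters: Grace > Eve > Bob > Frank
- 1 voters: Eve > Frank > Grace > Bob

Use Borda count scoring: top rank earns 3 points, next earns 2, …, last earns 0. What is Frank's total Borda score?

12

Borda scores:
  Eve: 5·1 + 2·2 + 3 = 12
  Bob: 5·3 + 2·1 + 0 = 17
  Frank: 5·2 + 2·0 + 2 = 12
  Grace: 5·0 + 2·3 + 1 = 7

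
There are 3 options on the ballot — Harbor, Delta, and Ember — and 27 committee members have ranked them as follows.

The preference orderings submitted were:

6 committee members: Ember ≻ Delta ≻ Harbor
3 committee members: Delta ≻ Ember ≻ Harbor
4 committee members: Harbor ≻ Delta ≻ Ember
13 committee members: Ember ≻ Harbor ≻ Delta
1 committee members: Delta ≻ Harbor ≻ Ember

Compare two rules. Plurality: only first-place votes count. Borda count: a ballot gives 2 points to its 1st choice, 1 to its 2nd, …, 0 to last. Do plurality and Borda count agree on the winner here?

Plurality first-place counts: Harbor 4, Delta 4, Ember 19 → Ember.
Borda totals: Harbor 22, Delta 18, Ember 41 → Ember.
The two rules agree on Ember.

Yes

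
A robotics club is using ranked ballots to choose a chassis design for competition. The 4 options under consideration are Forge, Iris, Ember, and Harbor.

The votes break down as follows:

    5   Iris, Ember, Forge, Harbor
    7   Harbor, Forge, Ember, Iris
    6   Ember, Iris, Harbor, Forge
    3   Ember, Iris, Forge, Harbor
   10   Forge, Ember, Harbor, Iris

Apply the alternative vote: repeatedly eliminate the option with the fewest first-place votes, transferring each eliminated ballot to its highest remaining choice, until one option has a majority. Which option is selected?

Round 1: Forge 10, Ember 9, Harbor 7, Iris 5. Iris has the fewest and is eliminated.
Round 2: Ember 14, Forge 10, Harbor 7. Harbor has the fewest and is eliminated.
Round 3: Forge 17, Ember 14. Forge has a majority.

Forge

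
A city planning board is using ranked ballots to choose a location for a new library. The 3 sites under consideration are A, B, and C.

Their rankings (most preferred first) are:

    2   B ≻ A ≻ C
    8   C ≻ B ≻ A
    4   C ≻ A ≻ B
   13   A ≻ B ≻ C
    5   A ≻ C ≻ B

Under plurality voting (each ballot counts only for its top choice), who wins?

First-place vote totals:
  A: 18
  B: 2
  C: 12
A has the most first-place votes.

A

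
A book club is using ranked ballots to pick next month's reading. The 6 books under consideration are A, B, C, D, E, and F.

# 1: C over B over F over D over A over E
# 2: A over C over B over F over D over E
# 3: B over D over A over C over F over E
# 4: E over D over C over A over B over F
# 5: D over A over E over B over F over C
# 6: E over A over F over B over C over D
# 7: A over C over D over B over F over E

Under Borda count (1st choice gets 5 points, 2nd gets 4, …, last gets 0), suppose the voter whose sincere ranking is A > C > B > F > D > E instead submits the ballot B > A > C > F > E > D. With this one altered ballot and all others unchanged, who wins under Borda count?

A

Borda totals with the altered ballot: A 23, B 21, C 18, D 18, E 14, F 11.
The winner is unchanged: still A.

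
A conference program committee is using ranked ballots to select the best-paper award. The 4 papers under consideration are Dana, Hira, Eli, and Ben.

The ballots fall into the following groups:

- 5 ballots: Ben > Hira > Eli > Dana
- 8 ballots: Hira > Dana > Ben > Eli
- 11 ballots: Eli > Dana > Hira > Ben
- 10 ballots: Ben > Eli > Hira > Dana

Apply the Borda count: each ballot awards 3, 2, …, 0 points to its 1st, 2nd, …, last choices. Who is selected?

Borda scores:
  Dana: 5·0 + 8·2 + 11·2 + 10·0 = 38
  Hira: 5·2 + 8·3 + 11·1 + 10·1 = 55
  Eli: 5·1 + 8·0 + 11·3 + 10·2 = 58
  Ben: 5·3 + 8·1 + 11·0 + 10·3 = 53
Eli has the highest total.

Eli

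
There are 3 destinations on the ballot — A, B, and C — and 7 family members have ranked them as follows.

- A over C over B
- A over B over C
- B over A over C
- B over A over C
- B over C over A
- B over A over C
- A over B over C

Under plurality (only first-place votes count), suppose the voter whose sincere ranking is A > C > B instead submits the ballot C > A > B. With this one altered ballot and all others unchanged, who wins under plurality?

B

First-place totals with the altered ballot: A 2, B 4, C 1.
The winner is unchanged: still B.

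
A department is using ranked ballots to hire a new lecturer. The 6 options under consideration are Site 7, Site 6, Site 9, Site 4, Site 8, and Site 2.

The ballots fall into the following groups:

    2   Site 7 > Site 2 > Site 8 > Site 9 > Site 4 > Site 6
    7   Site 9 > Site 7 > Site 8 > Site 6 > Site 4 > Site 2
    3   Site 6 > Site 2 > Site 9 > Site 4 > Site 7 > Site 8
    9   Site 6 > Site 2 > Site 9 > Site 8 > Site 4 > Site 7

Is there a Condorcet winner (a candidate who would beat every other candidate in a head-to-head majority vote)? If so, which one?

Site 6

Head-to-head results (21 voters total):
Site 7 vs Site 6: Site 6 wins 12–9.
Site 7 vs Site 9: Site 9 wins 19–2.
Site 7 vs Site 4: Site 4 wins 12–9.
Site 7 vs Site 8: Site 7 wins 12–9.
Site 7 vs Site 2: Site 2 wins 12–9.
Site 6 vs Site 9: Site 6 wins 12–9.
Site 6 vs Site 4: Site 6 wins 19–2.
Site 6 vs Site 8: Site 6 wins 12–9.
Site 6 vs Site 2: Site 6 wins 19–2.
Site 9 vs Site 4: Site 9 wins 21–0.
Site 9 vs Site 8: Site 9 wins 19–2.
Site 9 vs Site 2: Site 2 wins 14–7.
Site 4 vs Site 8: Site 8 wins 18–3.
Site 4 vs Site 2: Site 2 wins 14–7.
Site 8 vs Site 2: Site 2 wins 14–7.
Site 6 beats each rival — Site 7 (12–9), Site 9 (12–9), Site 4 (19–2), Site 8 (12–9), Site 2 (19–2) — so Site 6 is the Condorcet winner.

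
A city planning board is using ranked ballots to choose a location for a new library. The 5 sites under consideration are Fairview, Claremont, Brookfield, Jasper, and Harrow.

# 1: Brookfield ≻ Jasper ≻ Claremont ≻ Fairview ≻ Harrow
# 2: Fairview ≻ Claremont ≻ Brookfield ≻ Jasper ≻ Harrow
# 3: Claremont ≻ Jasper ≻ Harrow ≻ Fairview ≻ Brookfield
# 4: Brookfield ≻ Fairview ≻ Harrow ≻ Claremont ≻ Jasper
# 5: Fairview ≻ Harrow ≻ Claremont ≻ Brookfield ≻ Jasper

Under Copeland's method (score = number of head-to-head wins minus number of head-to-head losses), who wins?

Fairview

Pairwise results:
  Fairview vs Claremont: Fairview wins 3–2.
  Fairview vs Brookfield: Fairview wins 3–2.
  Fairview vs Jasper: Fairview wins 3–2.
  Fairview vs Harrow: Fairview wins 4–1.
  Claremont vs Brookfield: Claremont wins 3–2.
  Claremont vs Jasper: Claremont wins 4–1.
  Claremont vs Harrow: Claremont wins 3–2.
  Brookfield vs Jasper: Brookfield wins 4–1.
  Brookfield vs Harrow: Brookfield wins 3–2.
  Jasper vs Harrow: Jasper wins 3–2.
Copeland scores (wins − losses):
  Fairview: 4 − 0 = 4
  Claremont: 3 − 1 = 2
  Brookfield: 2 − 2 = 0
  Jasper: 1 − 3 = -2
  Harrow: 0 − 4 = -4
Fairview has the best Copeland score.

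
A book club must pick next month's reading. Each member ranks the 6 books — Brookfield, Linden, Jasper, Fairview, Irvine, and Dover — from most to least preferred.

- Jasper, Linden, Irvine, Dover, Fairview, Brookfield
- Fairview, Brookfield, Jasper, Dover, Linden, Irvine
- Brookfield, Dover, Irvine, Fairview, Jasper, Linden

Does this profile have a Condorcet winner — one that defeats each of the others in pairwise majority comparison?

Head-to-head results (3 voters total):
Brookfield vs Linden: Brookfield wins 2–1.
Brookfield vs Jasper: Brookfield wins 2–1.
Brookfield vs Fairview: Fairview wins 2–1.
Brookfield vs Irvine: Brookfield wins 2–1.
Brookfield vs Dover: Brookfield wins 2–1.
Linden vs Jasper: Jasper wins 3–0.
Linden vs Fairview: Fairview wins 2–1.
Linden vs Irvine: Linden wins 2–1.
Linden vs Dover: Dover wins 2–1.
Jasper vs Fairview: Fairview wins 2–1.
Jasper vs Irvine: Jasper wins 2–1.
Jasper vs Dover: Jasper wins 2–1.
Fairview vs Irvine: Irvine wins 2–1.
Fairview vs Dover: Dover wins 2–1.
Irvine vs Dover: Dover wins 2–1.
No candidate beats all others: Brookfield beats Irvine beats Fairview beats Brookfield, a majority cycle.

No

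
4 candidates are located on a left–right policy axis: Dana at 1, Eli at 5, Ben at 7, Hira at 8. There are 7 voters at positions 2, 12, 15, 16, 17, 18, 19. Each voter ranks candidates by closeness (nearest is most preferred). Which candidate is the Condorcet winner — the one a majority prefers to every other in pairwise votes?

Hira

With single-peaked preferences on a line, the Condorcet winner is the candidate closest to the median voter.
The median voter (position 16) is closest to Hira at 8.
Check: Hira vs Ben — voters closer to Hira: 6 of 7.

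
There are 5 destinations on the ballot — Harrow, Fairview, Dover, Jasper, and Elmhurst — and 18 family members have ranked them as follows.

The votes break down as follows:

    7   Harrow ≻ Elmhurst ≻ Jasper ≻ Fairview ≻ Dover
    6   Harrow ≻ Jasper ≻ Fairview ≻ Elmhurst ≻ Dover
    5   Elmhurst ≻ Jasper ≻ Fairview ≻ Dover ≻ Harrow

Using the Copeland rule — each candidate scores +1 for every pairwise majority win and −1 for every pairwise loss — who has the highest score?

Harrow

Pairwise results:
  Harrow vs Fairview: Harrow wins 13–5.
  Harrow vs Dover: Harrow wins 13–5.
  Harrow vs Jasper: Harrow wins 13–5.
  Harrow vs Elmhurst: Harrow wins 13–5.
  Fairview vs Dover: Fairview wins 18–0.
  Fairview vs Jasper: Jasper wins 18–0.
  Fairview vs Elmhurst: Elmhurst wins 12–6.
  Dover vs Jasper: Jasper wins 18–0.
  Dover vs Elmhurst: Elmhurst wins 18–0.
  Jasper vs Elmhurst: Elmhurst wins 12–6.
Copeland scores (wins − losses):
  Harrow: 4 − 0 = 4
  Fairview: 1 − 3 = -2
  Dover: 0 − 4 = -4
  Jasper: 2 − 2 = 0
  Elmhurst: 3 − 1 = 2
Harrow has the best Copeland score.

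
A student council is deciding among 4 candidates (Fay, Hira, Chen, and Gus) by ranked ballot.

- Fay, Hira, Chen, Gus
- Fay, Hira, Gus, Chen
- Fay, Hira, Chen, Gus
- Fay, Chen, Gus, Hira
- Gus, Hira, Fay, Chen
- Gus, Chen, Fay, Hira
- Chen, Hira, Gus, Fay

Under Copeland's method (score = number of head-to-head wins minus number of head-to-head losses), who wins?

Pairwise results:
  Fay vs Hira: Fay wins 5–2.
  Fay vs Chen: Fay wins 5–2.
  Fay vs Gus: Fay wins 4–3.
  Hira vs Chen: Hira wins 4–3.
  Hira vs Gus: Hira wins 4–3.
  Chen vs Gus: Chen wins 4–3.
Copeland scores (wins − losses):
  Fay: 3 − 0 = 3
  Hira: 2 − 1 = 1
  Chen: 1 − 2 = -1
  Gus: 0 − 3 = -3
Fay has the best Copeland score.

Fay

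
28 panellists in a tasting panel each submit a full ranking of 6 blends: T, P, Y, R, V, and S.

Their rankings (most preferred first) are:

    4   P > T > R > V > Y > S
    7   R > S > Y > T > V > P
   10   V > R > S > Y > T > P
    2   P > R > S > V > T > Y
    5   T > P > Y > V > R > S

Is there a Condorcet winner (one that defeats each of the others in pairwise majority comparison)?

No

Head-to-head results (28 voters total):
T vs P: T wins 22–6.
T vs Y: Y wins 17–11.
T vs R: R wins 19–9.
T vs V: T wins 16–12.
T vs S: S wins 19–9.
P vs Y: Y wins 17–11.
P vs R: R wins 17–11.
P vs V: V wins 17–11.
P vs S: S wins 17–11.
Y vs R: R wins 23–5.
Y vs V: V wins 16–12.
Y vs S: S wins 19–9.
R vs V: V wins 15–13.
R vs S: R wins 28–0.
V vs S: V wins 19–9.
No candidate beats all others: T beats V beats Y beats T, a majority cycle.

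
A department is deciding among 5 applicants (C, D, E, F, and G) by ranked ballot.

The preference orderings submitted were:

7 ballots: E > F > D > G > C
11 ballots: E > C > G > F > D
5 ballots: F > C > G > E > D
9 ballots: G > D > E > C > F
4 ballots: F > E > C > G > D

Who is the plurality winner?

First-place vote totals:
  C: 0
  D: 0
  E: 18
  F: 9
  G: 9
E has the most first-place votes.

E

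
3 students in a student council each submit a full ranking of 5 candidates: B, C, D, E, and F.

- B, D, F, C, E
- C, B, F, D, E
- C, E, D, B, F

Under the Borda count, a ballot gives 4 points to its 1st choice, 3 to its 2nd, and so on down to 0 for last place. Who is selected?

Borda scores:
  B: 4 + 3 + 1 = 8
  C: 1 + 4 + 4 = 9
  D: 3 + 1 + 2 = 6
  E: 0 + 0 + 3 = 3
  F: 2 + 2 + 0 = 4
C has the highest total.

C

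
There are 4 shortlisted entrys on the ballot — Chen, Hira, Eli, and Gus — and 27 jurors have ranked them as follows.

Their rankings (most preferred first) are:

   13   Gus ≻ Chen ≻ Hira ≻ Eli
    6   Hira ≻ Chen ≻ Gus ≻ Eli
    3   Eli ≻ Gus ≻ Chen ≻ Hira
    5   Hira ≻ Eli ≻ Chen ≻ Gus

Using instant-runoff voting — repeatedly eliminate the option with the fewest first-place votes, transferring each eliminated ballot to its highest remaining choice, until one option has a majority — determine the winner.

Round 1: Gus 13, Hira 11, Eli 3, Chen 0. Chen has the fewest and is eliminated.
Round 2: Gus 13, Hira 11, Eli 3. Eli has the fewest and is eliminated.
Round 3: Gus 16, Hira 11. Gus has a majority.

Gus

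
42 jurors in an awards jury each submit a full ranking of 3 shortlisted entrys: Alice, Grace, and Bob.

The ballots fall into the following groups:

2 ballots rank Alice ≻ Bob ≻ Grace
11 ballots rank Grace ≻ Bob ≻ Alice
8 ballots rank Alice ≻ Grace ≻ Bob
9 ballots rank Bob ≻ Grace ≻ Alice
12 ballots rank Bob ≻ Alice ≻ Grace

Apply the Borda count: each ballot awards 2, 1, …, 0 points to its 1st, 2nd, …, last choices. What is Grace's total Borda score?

39

Borda scores:
  Alice: 2·2 + 11·0 + 8·2 + 9·0 + 12·1 = 32
  Grace: 2·0 + 11·2 + 8·1 + 9·1 + 12·0 = 39
  Bob: 2·1 + 11·1 + 8·0 + 9·2 + 12·2 = 55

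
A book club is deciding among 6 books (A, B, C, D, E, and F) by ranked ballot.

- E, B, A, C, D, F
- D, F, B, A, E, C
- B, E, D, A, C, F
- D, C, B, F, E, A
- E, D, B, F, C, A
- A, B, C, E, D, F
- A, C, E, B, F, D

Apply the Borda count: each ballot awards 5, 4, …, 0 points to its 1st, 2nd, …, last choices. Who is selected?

Borda scores:
  A: 3 + 2 + 2 + 0 + 0 + 5 + 5 = 17
  B: 4 + 3 + 5 + 3 + 3 + 4 + 2 = 24
  C: 2 + 0 + 1 + 4 + 1 + 3 + 4 = 15
  D: 1 + 5 + 3 + 5 + 4 + 1 + 0 = 19
  E: 5 + 1 + 4 + 1 + 5 + 2 + 3 = 21
  F: 0 + 4 + 0 + 2 + 2 + 0 + 1 = 9
B has the highest total.

B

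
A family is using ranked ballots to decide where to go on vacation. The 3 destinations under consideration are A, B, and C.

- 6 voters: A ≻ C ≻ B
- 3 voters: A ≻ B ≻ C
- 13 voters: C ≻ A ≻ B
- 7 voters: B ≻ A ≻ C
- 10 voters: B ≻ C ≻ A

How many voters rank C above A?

23

Ballots ranking C above A: 13+10 = 23.
Ballots ranking A above C: 6+3+7 = 16.
So 23 of 39 voters prefer C to A.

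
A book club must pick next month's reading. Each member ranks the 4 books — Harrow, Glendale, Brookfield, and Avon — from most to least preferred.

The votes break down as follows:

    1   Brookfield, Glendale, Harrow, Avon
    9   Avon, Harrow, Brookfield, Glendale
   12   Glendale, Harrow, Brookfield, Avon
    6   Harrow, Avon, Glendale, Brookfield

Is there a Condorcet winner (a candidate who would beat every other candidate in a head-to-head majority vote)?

Yes

Head-to-head results (28 voters total):
Harrow vs Glendale: Harrow wins 15–13.
Harrow vs Brookfield: Harrow wins 27–1.
Harrow vs Avon: Harrow wins 19–9.
Glendale vs Brookfield: Glendale wins 18–10.
Glendale vs Avon: Avon wins 15–13.
Brookfield vs Avon: Avon wins 15–13.
Harrow beats each rival — Glendale (15–13), Brookfield (27–1), Avon (19–9) — so Harrow is the Condorcet winner.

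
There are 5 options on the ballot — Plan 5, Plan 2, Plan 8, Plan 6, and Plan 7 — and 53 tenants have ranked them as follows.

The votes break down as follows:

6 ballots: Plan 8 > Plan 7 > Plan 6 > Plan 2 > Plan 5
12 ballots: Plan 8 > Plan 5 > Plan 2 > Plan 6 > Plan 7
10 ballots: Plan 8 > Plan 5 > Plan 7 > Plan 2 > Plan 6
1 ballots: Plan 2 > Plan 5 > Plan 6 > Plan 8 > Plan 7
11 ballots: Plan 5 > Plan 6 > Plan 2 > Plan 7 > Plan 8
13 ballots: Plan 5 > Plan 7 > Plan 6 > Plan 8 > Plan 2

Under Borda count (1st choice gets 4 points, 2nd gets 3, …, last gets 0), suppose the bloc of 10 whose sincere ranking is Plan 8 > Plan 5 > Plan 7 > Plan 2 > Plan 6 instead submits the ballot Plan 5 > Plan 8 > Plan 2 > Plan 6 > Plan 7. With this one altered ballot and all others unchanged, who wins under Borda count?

Borda totals with the altered ballot: Plan 5 175, Plan 2 76, Plan 8 116, Plan 6 95, Plan 7 68.
The winner is unchanged: still Plan 5.

Plan 5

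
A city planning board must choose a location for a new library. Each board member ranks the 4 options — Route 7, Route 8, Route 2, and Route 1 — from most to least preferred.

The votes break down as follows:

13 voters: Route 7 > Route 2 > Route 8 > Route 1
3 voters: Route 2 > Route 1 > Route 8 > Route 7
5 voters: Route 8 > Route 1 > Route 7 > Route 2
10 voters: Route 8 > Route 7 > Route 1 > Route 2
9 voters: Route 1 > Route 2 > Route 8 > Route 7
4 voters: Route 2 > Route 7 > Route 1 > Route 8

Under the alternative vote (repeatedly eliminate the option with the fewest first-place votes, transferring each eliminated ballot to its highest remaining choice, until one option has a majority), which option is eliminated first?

Round 1: Route 8 15, Route 7 13, Route 1 9, Route 2 7. Route 2 has the fewest and is eliminated.
Round 2: Route 7 17, Route 8 15, Route 1 12. Route 1 has the fewest and is eliminated.
Round 3: Route 8 27, Route 7 17. Route 8 has a majority.

Route 2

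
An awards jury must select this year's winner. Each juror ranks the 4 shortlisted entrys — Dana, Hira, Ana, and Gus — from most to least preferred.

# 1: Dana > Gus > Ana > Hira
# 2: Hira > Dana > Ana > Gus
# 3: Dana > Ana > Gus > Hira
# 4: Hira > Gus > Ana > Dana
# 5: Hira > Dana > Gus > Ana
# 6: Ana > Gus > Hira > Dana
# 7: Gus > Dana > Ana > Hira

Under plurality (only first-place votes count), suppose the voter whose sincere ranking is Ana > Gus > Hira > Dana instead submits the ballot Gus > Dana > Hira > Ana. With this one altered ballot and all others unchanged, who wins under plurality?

First-place totals with the altered ballot: Dana 2, Hira 3, Ana 0, Gus 2.
The winner is unchanged: still Hira.

Hira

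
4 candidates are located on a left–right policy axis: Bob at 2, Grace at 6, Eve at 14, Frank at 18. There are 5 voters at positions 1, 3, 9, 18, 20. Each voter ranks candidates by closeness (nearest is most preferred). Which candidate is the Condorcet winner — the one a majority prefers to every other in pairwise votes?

With single-peaked preferences on a line, the Condorcet winner is the candidate closest to the median voter.
The median voter (position 9) is closest to Grace at 6.
Check: Grace vs Frank — voters closer to Grace: 3 of 5.

Grace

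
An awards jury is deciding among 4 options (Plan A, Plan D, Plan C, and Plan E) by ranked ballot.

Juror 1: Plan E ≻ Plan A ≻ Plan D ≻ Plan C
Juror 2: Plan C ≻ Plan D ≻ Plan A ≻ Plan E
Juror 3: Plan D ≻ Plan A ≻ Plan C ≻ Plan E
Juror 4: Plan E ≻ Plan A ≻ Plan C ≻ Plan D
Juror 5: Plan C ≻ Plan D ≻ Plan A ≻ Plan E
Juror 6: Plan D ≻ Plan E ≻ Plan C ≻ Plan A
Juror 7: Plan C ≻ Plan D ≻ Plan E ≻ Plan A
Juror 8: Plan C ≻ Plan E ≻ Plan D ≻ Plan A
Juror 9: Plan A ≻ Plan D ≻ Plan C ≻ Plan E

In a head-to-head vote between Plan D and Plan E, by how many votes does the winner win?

Ballots ranking Plan D above Plan E: 6.
Ballots ranking Plan E above Plan D: 3.
Plan D wins 6–3, a margin of 3.

3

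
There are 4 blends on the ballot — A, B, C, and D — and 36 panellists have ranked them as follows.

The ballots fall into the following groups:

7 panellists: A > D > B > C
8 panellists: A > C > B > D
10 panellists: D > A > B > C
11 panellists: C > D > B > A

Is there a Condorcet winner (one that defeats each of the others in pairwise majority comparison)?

No

Head-to-head results (36 voters total):
A vs B: A wins 25–11.
A vs C: A wins 25–11.
A vs D: D wins 21–15.
B vs C: C wins 19–17.
B vs D: D wins 28–8.
C vs D: C wins 19–17.
No candidate beats all others: A beats C beats D beats A, a majority cycle.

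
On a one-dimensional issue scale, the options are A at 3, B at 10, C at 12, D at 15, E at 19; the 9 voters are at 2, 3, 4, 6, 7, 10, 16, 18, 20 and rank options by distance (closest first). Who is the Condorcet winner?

With single-peaked preferences on a line, the Condorcet winner is the candidate closest to the median voter.
The median voter (position 7) is closest to B at 10.
Check: B vs E — voters closer to B: 6 of 9.

B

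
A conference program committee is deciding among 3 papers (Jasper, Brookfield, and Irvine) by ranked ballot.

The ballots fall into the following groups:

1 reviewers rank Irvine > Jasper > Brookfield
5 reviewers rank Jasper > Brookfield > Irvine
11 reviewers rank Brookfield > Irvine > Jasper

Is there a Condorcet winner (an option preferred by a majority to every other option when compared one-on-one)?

Yes

Head-to-head results (17 voters total):
Jasper vs Brookfield: Brookfield wins 11–6.
Jasper vs Irvine: Irvine wins 12–5.
Brookfield vs Irvine: Brookfield wins 16–1.
Brookfield beats each rival — Jasper (11–6), Irvine (16–1) — so Brookfield is the Condorcet winner.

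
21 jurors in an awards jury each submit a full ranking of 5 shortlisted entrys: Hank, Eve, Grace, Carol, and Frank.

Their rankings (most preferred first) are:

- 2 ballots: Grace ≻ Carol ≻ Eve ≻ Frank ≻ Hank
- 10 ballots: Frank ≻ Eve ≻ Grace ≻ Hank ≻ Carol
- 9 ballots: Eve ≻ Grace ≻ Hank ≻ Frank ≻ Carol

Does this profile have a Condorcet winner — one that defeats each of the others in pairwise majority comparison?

Head-to-head results (21 voters total):
Hank vs Eve: Eve wins 21–0.
Hank vs Grace: Grace wins 21–0.
Hank vs Carol: Hank wins 19–2.
Hank vs Frank: Frank wins 12–9.
Eve vs Grace: Eve wins 19–2.
Eve vs Carol: Eve wins 19–2.
Eve vs Frank: Eve wins 11–10.
Grace vs Carol: Grace wins 21–0.
Grace vs Frank: Grace wins 11–10.
Carol vs Frank: Frank wins 19–2.
Eve beats each rival — Hank (21–0), Grace (19–2), Carol (19–2), Frank (11–10) — so Eve is the Condorcet winner.

Yes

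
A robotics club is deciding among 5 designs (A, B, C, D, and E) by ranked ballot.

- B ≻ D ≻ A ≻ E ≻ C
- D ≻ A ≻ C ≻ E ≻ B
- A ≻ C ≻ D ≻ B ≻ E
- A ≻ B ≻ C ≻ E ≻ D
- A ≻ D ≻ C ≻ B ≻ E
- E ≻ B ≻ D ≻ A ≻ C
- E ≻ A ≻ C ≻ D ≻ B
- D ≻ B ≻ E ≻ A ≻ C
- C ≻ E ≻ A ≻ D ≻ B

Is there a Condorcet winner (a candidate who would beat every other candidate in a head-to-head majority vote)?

Head-to-head results (9 voters total):
A vs B: A wins 6–3.
A vs C: A wins 8–1.
A vs D: A wins 5–4.
A vs E: A wins 5–4.
B vs C: C wins 5–4.
B vs D: D wins 6–3.
B vs E: B wins 5–4.
C vs D: D wins 5–4.
C vs E: C wins 5–4.
D vs E: D wins 5–4.
A beats each rival — B (6–3), C (8–1), D (5–4), E (5–4) — so A is the Condorcet winner.

Yes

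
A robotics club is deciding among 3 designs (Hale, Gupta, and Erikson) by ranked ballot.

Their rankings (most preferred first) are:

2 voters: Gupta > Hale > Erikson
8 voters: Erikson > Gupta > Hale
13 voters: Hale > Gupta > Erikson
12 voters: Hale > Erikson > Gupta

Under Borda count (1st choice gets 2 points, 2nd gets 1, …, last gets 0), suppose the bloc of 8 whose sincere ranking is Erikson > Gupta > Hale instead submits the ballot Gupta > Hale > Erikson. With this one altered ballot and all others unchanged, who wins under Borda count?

Borda totals with the altered ballot: Hale 60, Gupta 33, Erikson 12.
The winner is unchanged: still Hale.

Hale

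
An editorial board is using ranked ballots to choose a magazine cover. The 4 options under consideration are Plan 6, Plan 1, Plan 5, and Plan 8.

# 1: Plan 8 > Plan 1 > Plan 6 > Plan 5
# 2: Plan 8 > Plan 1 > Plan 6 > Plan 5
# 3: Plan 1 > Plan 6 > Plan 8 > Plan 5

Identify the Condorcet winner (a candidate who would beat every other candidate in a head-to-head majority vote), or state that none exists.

Head-to-head results (3 voters total):
Plan 6 vs Plan 1: Plan 1 wins 3–0.
Plan 6 vs Plan 5: Plan 6 wins 3–0.
Plan 6 vs Plan 8: Plan 8 wins 2–1.
Plan 1 vs Plan 5: Plan 1 wins 3–0.
Plan 1 vs Plan 8: Plan 8 wins 2–1.
Plan 5 vs Plan 8: Plan 8 wins 3–0.
Plan 8 beats each rival — Plan 6 (2–1), Plan 1 (2–1), Plan 5 (3–0) — so Plan 8 is the Condorcet winner.

Plan 8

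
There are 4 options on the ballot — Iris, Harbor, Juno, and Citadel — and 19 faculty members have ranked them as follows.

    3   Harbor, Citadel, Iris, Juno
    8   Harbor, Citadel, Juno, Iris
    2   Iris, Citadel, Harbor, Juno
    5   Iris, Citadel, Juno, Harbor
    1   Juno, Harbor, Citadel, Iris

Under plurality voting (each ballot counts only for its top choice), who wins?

First-place vote totals:
  Iris: 7
  Harbor: 11
  Juno: 1
  Citadel: 0
Harbor has the most first-place votes.

Harbor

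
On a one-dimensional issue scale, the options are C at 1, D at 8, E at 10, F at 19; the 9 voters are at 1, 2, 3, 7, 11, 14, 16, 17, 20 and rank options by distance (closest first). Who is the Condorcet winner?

E

With single-peaked preferences on a line, the Condorcet winner is the candidate closest to the median voter.
The median voter (position 11) is closest to E at 10.
Check: E vs C — voters closer to E: 6 of 9.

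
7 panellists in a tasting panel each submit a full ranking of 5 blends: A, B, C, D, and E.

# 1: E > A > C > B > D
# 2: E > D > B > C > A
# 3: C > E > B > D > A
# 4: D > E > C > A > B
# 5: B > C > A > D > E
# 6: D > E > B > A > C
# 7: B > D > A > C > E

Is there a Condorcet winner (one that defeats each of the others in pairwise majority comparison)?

Head-to-head results (7 voters total):
A vs B: B wins 5–2.
A vs C: C wins 4–3.
A vs D: D wins 5–2.
A vs E: E wins 5–2.
B vs C: B wins 4–3.
B vs D: B wins 4–3.
B vs E: E wins 5–2.
C vs D: D wins 4–3.
C vs E: E wins 4–3.
D vs E: D wins 4–3.
No candidate beats all others: B beats D beats E beats B, a majority cycle.

No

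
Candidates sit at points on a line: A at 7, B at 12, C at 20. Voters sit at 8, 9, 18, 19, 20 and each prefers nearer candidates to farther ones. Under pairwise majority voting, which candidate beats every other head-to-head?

With single-peaked preferences on a line, the Condorcet winner is the candidate closest to the median voter.
The median voter (position 18) is closest to C at 20.
Check: C vs A — voters closer to C: 3 of 5.

C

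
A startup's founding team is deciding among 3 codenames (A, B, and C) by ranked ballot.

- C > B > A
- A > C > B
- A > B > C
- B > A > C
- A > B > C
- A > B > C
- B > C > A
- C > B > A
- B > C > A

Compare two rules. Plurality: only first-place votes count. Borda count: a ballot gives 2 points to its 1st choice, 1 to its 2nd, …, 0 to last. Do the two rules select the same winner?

No

Plurality first-place counts: A 4, B 3, C 2 → A.
Borda totals: A 9, B 11, C 7 → B.
The two rules disagree: plurality picks A, Borda picks B.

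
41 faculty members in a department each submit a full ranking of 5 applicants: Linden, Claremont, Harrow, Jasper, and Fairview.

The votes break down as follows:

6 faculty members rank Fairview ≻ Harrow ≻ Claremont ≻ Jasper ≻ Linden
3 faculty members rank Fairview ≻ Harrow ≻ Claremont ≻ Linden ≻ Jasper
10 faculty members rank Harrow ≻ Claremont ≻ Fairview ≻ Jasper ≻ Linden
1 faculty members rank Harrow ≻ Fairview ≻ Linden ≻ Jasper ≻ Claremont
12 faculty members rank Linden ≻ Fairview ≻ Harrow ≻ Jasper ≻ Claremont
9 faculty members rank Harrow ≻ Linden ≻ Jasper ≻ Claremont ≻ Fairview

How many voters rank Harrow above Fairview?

20

Ballots ranking Harrow above Fairview: 10+1+9 = 20.
Ballots ranking Fairview above Harrow: 6+3+12 = 21.
So 20 of 41 voters prefer Harrow to Fairview.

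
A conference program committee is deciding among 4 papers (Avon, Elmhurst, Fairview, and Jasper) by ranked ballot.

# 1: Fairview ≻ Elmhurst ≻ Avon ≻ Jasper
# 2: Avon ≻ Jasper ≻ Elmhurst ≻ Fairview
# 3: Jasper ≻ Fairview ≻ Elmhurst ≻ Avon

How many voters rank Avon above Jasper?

2

Ballots ranking Avon above Jasper: 2.
Ballots ranking Jasper above Avon: 1.
So 2 of 3 voters prefer Avon to Jasper.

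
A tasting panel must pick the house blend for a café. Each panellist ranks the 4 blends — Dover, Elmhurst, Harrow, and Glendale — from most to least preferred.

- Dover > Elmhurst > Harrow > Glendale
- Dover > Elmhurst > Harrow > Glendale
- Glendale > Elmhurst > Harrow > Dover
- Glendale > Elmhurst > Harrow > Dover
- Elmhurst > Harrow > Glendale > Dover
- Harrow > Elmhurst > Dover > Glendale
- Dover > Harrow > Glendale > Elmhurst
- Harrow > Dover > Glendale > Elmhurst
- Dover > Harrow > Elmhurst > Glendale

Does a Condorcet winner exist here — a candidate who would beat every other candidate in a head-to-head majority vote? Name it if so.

Head-to-head results (9 voters total):
Dover vs Elmhurst: Dover wins 5–4.
Dover vs Harrow: Harrow wins 5–4.
Dover vs Glendale: Dover wins 6–3.
Elmhurst vs Harrow: Elmhurst wins 5–4.
Elmhurst vs Glendale: Elmhurst wins 5–4.
Harrow vs Glendale: Harrow wins 7–2.
No candidate beats all others: Dover beats Elmhurst beats Harrow beats Dover, a majority cycle.

There is no Condorcet winner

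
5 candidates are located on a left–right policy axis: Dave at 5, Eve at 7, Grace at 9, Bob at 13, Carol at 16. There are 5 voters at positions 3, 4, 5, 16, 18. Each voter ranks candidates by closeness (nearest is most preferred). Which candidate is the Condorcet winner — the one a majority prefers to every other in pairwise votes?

With single-peaked preferences on a line, the Condorcet winner is the candidate closest to the median voter.
The median voter (position 5) is closest to Dave at 5.
Check: Dave vs Carol — voters closer to Dave: 3 of 5.

Dave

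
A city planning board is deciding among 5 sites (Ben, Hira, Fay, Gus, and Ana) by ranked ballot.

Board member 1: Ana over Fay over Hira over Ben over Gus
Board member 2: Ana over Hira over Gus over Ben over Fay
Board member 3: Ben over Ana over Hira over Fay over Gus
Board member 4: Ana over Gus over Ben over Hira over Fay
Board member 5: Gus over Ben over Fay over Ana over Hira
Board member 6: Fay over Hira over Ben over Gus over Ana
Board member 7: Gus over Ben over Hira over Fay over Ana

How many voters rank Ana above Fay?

Ballots ranking Ana above Fay: 4.
Ballots ranking Fay above Ana: 3.
So 4 of 7 voters prefer Ana to Fay.

4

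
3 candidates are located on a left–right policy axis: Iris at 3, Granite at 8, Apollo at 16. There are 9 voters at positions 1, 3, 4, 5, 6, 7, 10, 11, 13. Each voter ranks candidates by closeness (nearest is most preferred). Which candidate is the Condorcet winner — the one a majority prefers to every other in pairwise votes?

With single-peaked preferences on a line, the Condorcet winner is the candidate closest to the median voter.
The median voter (position 6) is closest to Granite at 8.
Check: Granite vs Iris — voters closer to Granite: 5 of 9.

Granite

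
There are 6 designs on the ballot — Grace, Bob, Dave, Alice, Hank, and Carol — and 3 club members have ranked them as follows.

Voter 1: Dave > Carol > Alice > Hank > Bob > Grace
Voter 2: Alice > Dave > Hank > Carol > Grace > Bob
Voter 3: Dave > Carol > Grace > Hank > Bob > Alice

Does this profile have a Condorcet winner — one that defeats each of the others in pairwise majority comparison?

Head-to-head results (3 voters total):
Grace vs Bob: Grace wins 2–1.
Grace vs Dave: Dave wins 3–0.
Grace vs Alice: Alice wins 2–1.
Grace vs Hank: Hank wins 2–1.
Grace vs Carol: Carol wins 3–0.
Bob vs Dave: Dave wins 3–0.
Bob vs Alice: Alice wins 2–1.
Bob vs Hank: Hank wins 3–0.
Bob vs Carol: Carol wins 3–0.
Dave vs Alice: Dave wins 2–1.
Dave vs Hank: Dave wins 3–0.
Dave vs Carol: Dave wins 3–0.
Alice vs Hank: Alice wins 2–1.
Alice vs Carol: Carol wins 2–1.
Hank vs Carol: Carol wins 2–1.
Dave beats each rival — Grace (3–0), Bob (3–0), Alice (2–1), Hank (3–0), Carol (3–0) — so Dave is the Condorcet winner.

Yes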